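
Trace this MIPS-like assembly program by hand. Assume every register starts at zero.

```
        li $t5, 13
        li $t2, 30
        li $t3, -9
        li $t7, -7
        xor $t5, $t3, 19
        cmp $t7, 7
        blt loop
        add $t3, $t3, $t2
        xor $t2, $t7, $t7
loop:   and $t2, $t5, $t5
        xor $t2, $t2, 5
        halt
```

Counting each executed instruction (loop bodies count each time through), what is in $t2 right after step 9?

-31

li $t5, 13 → $t5=13
li $t2, 30 → $t2=30
li $t3, -9 → $t3=-9
li $t7, -7 → $t7=-7
xor $t5, $t3, 19 → $t5=(-9)^19=-28
cmp $t7, 7  (cmp -7,7)
blt loop: taken
and $t2, $t5, $t5 → $t2=(-28)&(-28)=-28
xor $t2, $t2, 5 → $t2=(-28)^5=-31
After step 9: $t2 = -31.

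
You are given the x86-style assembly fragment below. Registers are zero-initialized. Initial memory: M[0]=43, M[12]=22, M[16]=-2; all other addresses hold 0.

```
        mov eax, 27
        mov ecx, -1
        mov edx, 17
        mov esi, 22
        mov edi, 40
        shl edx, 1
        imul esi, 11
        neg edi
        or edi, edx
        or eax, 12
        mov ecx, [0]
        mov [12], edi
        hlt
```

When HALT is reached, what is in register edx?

mov eax, 27 → eax=27
mov ecx, -1 → ecx=-1
mov edx, 17 → edx=17
mov esi, 22 → esi=22
mov edi, 40 → edi=40
shl edx, 1 → edx=17<<1=34
imul esi, 11 → esi=22*11=242
neg edi → edi=-(40)=-40
or edi, edx → edi=(-40)|34=-6
or eax, 12 → eax=27|12=31
mov ecx, [0] → ecx=M[0]=43
mov [12], edi → M[12]=-6
halt.

34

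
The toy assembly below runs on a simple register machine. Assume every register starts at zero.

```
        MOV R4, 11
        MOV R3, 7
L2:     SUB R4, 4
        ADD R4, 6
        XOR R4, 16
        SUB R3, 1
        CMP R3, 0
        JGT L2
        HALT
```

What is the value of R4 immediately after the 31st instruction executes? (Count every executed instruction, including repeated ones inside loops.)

5

R4=11
R3=7
R4=11-4=7
R4=7+6=13
R4=13^16=29
R3=7-1=6
CMP R3, 0  (cmp 6,0)
JGT L2: taken
R4=29-4=25
R4=25+6=31
R4=31^16=15
R3=6-1=5
CMP R3, 0  (cmp 5,0)
JGT L2: taken
R4=15-4=11
R4=11+6=17
R4=17^16=1
R3=5-1=4
CMP R3, 0  (cmp 4,0)
JGT L2: taken
R4=1-4=-3
R4=(-3)+6=3
R4=3^16=19
R3=4-1=3
CMP R3, 0  (cmp 3,0)
JGT L2: taken
R4=19-4=15
R4=15+6=21
R4=21^16=5
R3=3-1=2
CMP R3, 0  (cmp 2,0)
After step 31: R4 = 5.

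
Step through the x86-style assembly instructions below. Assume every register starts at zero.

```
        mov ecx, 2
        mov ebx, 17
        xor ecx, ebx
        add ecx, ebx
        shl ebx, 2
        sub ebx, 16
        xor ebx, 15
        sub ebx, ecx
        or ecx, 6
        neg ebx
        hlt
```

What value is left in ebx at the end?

mov ecx, 2 → ecx=2
mov ebx, 17 → ebx=17
xor ecx, ebx → ecx=2^17=19
add ecx, ebx → ecx=19+17=36
shl ebx, 2 → ebx=17<<2=68
sub ebx, 16 → ebx=68-16=52
xor ebx, 15 → ebx=52^15=59
sub ebx, ecx → ebx=59-36=23
or ecx, 6 → ecx=36|6=38
neg ebx → ebx=-(23)=-23
halt.

-23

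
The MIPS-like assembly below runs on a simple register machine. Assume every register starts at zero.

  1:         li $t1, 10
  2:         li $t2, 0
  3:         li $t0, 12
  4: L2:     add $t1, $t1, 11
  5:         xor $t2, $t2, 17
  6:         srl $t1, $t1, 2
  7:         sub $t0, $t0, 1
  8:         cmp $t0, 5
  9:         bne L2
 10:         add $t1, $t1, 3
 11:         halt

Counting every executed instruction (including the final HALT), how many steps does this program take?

after li $t1, 10: $t1=10
after li $t2, 0: $t2=0
after li $t0, 12: $t0=12
after add $t1, $t1, 11: $t1=10+11=21
after xor $t2, $t2, 17: $t2=0^17=17
after srl $t1, $t1, 2: $t1=21>>2=5
after sub $t0, $t0, 1: $t0=12-1=11
cmp $t0, 5  (cmp 11,5)
bne L2: taken
after add $t1, $t1, 11: $t1=5+11=16
after xor $t2, $t2, 17: $t2=17^17=0
after srl $t1, $t1, 2: $t1=16>>2=4
after sub $t0, $t0, 1: $t0=11-1=10
cmp $t0, 5  (cmp 10,5)
bne L2: taken
after add $t1, $t1, 11: $t1=4+11=15
after xor $t2, $t2, 17: $t2=0^17=17
after srl $t1, $t1, 2: $t1=15>>2=3
after sub $t0, $t0, 1: $t0=10-1=9
cmp $t0, 5  (cmp 9,5)
bne L2: taken
after add $t1, $t1, 11: $t1=3+11=14
after xor $t2, $t2, 17: $t2=17^17=0
after srl $t1, $t1, 2: $t1=14>>2=3
after sub $t0, $t0, 1: $t0=9-1=8
cmp $t0, 5  (cmp 8,5)
bne L2: taken
after add $t1, $t1, 11: $t1=3+11=14
after xor $t2, $t2, 17: $t2=0^17=17
after srl $t1, $t1, 2: $t1=14>>2=3
after sub $t0, $t0, 1: $t0=8-1=7
cmp $t0, 5  (cmp 7,5)
bne L2: taken
after add $t1, $t1, 11: $t1=3+11=14
after xor $t2, $t2, 17: $t2=17^17=0
after srl $t1, $t1, 2: $t1=14>>2=3
after sub $t0, $t0, 1: $t0=7-1=6
cmp $t0, 5  (cmp 6,5)
bne L2: taken
after add $t1, $t1, 11: $t1=3+11=14
after xor $t2, $t2, 17: $t2=0^17=17
after srl $t1, $t1, 2: $t1=14>>2=3
after sub $t0, $t0, 1: $t0=6-1=5
cmp $t0, 5  (cmp 5,5)
bne L2: not taken
after add $t1, $t1, 3: $t1=3+3=6
halt.
Total executed instructions: 47.

47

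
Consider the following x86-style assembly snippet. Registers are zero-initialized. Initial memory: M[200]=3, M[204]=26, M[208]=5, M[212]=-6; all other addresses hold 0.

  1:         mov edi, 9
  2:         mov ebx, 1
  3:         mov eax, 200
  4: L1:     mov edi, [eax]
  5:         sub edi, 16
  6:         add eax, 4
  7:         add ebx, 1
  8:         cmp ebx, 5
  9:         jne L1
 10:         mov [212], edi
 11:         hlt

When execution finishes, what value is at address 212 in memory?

mov edi, 9 → edi=9
mov ebx, 1 → ebx=1
mov eax, 200 → eax=200
mov edi, [eax] → edi=M[200]=3
sub edi, 16 → edi=3-16=-13
add eax, 4 → eax=200+4=204
add ebx, 1 → ebx=1+1=2
cmp ebx, 5  (cmp 2,5)
jne L1: taken
mov edi, [eax] → edi=M[204]=26
sub edi, 16 → edi=26-16=10
add eax, 4 → eax=204+4=208
add ebx, 1 → ebx=2+1=3
cmp ebx, 5  (cmp 3,5)
jne L1: taken
mov edi, [eax] → edi=M[208]=5
sub edi, 16 → edi=5-16=-11
add eax, 4 → eax=208+4=212
add ebx, 1 → ebx=3+1=4
cmp ebx, 5  (cmp 4,5)
jne L1: taken
mov edi, [eax] → edi=M[212]=-6
sub edi, 16 → edi=(-6)-16=-22
add eax, 4 → eax=212+4=216
add ebx, 1 → ebx=4+1=5
cmp ebx, 5  (cmp 5,5)
jne L1: not taken
mov [212], edi → M[212]=-22
halt.

-22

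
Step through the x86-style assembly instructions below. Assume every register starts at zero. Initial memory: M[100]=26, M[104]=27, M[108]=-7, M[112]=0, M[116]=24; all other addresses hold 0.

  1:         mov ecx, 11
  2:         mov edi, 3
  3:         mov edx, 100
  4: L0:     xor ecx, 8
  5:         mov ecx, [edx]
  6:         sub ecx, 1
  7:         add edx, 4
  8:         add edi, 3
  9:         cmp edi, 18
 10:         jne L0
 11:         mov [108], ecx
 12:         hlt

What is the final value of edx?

120

after mov ecx, 11: ecx=11
after mov edi, 3: edi=3
after mov edx, 100: edx=100
after xor ecx, 8: ecx=11^8=3
after mov ecx, [edx]: ecx=M[100]=26
after sub ecx, 1: ecx=26-1=25
after add edx, 4: edx=100+4=104
after add edi, 3: edi=3+3=6
cmp edi, 18  (cmp 6,18)
jne L0: taken
after xor ecx, 8: ecx=25^8=17
after mov ecx, [edx]: ecx=M[104]=27
after sub ecx, 1: ecx=27-1=26
after add edx, 4: edx=104+4=108
after add edi, 3: edi=6+3=9
cmp edi, 18  (cmp 9,18)
jne L0: taken
after xor ecx, 8: ecx=26^8=18
after mov ecx, [edx]: ecx=M[108]=-7
after sub ecx, 1: ecx=(-7)-1=-8
after add edx, 4: edx=108+4=112
after add edi, 3: edi=9+3=12
cmp edi, 18  (cmp 12,18)
jne L0: taken
after xor ecx, 8: ecx=(-8)^8=-16
after mov ecx, [edx]: ecx=M[112]=0
after sub ecx, 1: ecx=0-1=-1
after add edx, 4: edx=112+4=116
after add edi, 3: edi=12+3=15
cmp edi, 18  (cmp 15,18)
jne L0: taken
after xor ecx, 8: ecx=(-1)^8=-9
after mov ecx, [edx]: ecx=M[116]=24
after sub ecx, 1: ecx=24-1=23
after add edx, 4: edx=116+4=120
after add edi, 3: edi=15+3=18
cmp edi, 18  (cmp 18,18)
jne L0: not taken
mov [108], ecx → M[108]=23
halt.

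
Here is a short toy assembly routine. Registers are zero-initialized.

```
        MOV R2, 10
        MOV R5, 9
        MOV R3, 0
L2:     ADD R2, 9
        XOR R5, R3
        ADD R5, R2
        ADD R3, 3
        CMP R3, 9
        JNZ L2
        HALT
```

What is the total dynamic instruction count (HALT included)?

22

R2=10
R5=9
R3=0
R2=10+9=19
R5=9^0=9
R5=9+19=28
R3=0+3=3
CMP R3, 9  (cmp 3,9)
JNZ L2: taken
R2=19+9=28
R5=28^3=31
R5=31+28=59
R3=3+3=6
CMP R3, 9  (cmp 6,9)
JNZ L2: taken
R2=28+9=37
R5=59^6=61
R5=61+37=98
R3=6+3=9
CMP R3, 9  (cmp 9,9)
JNZ L2: not taken
halt.
Total executed instructions: 22.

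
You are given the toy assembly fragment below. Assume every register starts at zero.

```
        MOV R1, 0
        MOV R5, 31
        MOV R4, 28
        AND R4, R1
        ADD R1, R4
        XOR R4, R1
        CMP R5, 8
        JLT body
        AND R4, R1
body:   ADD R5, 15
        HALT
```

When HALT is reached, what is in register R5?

46

MOV R1, 0 → R1=0
MOV R5, 31 → R5=31
MOV R4, 28 → R4=28
AND R4, R1 → R4=28&0=0
ADD R1, R4 → R1=0+0=0
XOR R4, R1 → R4=0^0=0
CMP R5, 8  (cmp 31,8)
JLT body: not taken
AND R4, R1 → R4=0&0=0
ADD R5, 15 → R5=31+15=46
halt.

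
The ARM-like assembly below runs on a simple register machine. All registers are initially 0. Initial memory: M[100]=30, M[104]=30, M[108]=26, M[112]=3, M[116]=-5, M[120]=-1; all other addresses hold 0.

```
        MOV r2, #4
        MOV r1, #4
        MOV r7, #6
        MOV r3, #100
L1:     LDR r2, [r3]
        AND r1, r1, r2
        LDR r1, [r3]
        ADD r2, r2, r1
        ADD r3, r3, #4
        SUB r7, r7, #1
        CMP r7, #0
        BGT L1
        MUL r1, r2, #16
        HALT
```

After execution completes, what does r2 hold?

after MOV r2, #4: r2=4
after MOV r1, #4: r1=4
after MOV r7, #6: r7=6
after MOV r3, #100: r3=100
after LDR r2, [r3]: r2=M[100]=30
after AND r1, r1, r2: r1=4&30=4
after LDR r1, [r3]: r1=M[100]=30
after ADD r2, r2, r1: r2=30+30=60
after ADD r3, r3, #4: r3=100+4=104
after SUB r7, r7, #1: r7=6-1=5
CMP r7, #0  (cmp 5,0)
BGT L1: taken
after LDR r2, [r3]: r2=M[104]=30
after AND r1, r1, r2: r1=30&30=30
after LDR r1, [r3]: r1=M[104]=30
after ADD r2, r2, r1: r2=30+30=60
after ADD r3, r3, #4: r3=104+4=108
after SUB r7, r7, #1: r7=5-1=4
CMP r7, #0  (cmp 4,0)
BGT L1: taken
after LDR r2, [r3]: r2=M[108]=26
after AND r1, r1, r2: r1=30&26=26
after LDR r1, [r3]: r1=M[108]=26
after ADD r2, r2, r1: r2=26+26=52
after ADD r3, r3, #4: r3=108+4=112
after SUB r7, r7, #1: r7=4-1=3
CMP r7, #0  (cmp 3,0)
BGT L1: taken
after LDR r2, [r3]: r2=M[112]=3
after AND r1, r1, r2: r1=26&3=2
after LDR r1, [r3]: r1=M[112]=3
after ADD r2, r2, r1: r2=3+3=6
after ADD r3, r3, #4: r3=112+4=116
after SUB r7, r7, #1: r7=3-1=2
CMP r7, #0  (cmp 2,0)
BGT L1: taken
after LDR r2, [r3]: r2=M[116]=-5
after AND r1, r1, r2: r1=3&(-5)=3
after LDR r1, [r3]: r1=M[116]=-5
after ADD r2, r2, r1: r2=(-5)+(-5)=-10
after ADD r3, r3, #4: r3=116+4=120
after SUB r7, r7, #1: r7=2-1=1
CMP r7, #0  (cmp 1,0)
BGT L1: taken
after LDR r2, [r3]: r2=M[120]=-1
after AND r1, r1, r2: r1=(-5)&(-1)=-5
after LDR r1, [r3]: r1=M[120]=-1
after ADD r2, r2, r1: r2=(-1)+(-1)=-2
after ADD r3, r3, #4: r3=120+4=124
after SUB r7, r7, #1: r7=1-1=0
CMP r7, #0  (cmp 0,0)
BGT L1: not taken
after MUL r1, r2, #16: r1=(-2)*16=-32
halt.

-2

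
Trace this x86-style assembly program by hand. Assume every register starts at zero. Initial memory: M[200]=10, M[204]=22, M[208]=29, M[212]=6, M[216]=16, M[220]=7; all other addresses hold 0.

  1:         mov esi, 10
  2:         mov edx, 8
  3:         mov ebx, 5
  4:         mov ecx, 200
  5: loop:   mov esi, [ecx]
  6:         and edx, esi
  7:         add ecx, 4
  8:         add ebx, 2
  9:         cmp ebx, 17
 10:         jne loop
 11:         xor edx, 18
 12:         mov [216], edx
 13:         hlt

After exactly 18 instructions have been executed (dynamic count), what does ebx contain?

mov esi, 10 → esi=10
mov edx, 8 → edx=8
mov ebx, 5 → ebx=5
mov ecx, 200 → ecx=200
mov esi, [ecx] → esi=M[200]=10
and edx, esi → edx=8&10=8
add ecx, 4 → ecx=200+4=204
add ebx, 2 → ebx=5+2=7
cmp ebx, 17  (cmp 7,17)
jne loop: taken
mov esi, [ecx] → esi=M[204]=22
and edx, esi → edx=8&22=0
add ecx, 4 → ecx=204+4=208
add ebx, 2 → ebx=7+2=9
cmp ebx, 17  (cmp 9,17)
jne loop: taken
mov esi, [ecx] → esi=M[208]=29
and edx, esi → edx=0&29=0
After step 18: ebx = 9.

9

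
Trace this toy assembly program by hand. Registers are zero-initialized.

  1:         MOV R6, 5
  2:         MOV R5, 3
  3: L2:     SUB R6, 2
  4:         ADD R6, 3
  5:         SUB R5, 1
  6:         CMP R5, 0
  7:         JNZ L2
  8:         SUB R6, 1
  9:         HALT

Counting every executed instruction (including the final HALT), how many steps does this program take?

19

R6=5
R5=3
R6=5-2=3
R6=3+3=6
R5=3-1=2
CMP R5, 0  (cmp 2,0)
JNZ L2: taken
R6=6-2=4
R6=4+3=7
R5=2-1=1
CMP R5, 0  (cmp 1,0)
JNZ L2: taken
R6=7-2=5
R6=5+3=8
R5=1-1=0
CMP R5, 0  (cmp 0,0)
JNZ L2: not taken
R6=8-1=7
halt.
Total executed instructions: 19.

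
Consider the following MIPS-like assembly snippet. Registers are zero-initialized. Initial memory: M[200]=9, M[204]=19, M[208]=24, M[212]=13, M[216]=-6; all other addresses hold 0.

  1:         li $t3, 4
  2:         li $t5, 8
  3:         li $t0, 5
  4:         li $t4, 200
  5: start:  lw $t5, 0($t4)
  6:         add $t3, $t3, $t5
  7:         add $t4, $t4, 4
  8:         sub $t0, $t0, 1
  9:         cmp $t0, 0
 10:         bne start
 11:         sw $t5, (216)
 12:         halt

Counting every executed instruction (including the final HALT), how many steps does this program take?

li $t3, 4 → $t3=4
li $t5, 8 → $t5=8
li $t0, 5 → $t0=5
li $t4, 200 → $t4=200
lw $t5, 0($t4) → $t5=M[200]=9
add $t3, $t3, $t5 → $t3=4+9=13
add $t4, $t4, 4 → $t4=200+4=204
sub $t0, $t0, 1 → $t0=5-1=4
cmp $t0, 0  (cmp 4,0)
bne start: taken
lw $t5, 0($t4) → $t5=M[204]=19
add $t3, $t3, $t5 → $t3=13+19=32
add $t4, $t4, 4 → $t4=204+4=208
sub $t0, $t0, 1 → $t0=4-1=3
cmp $t0, 0  (cmp 3,0)
bne start: taken
lw $t5, 0($t4) → $t5=M[208]=24
add $t3, $t3, $t5 → $t3=32+24=56
add $t4, $t4, 4 → $t4=208+4=212
sub $t0, $t0, 1 → $t0=3-1=2
cmp $t0, 0  (cmp 2,0)
bne start: taken
lw $t5, 0($t4) → $t5=M[212]=13
add $t3, $t3, $t5 → $t3=56+13=69
add $t4, $t4, 4 → $t4=212+4=216
sub $t0, $t0, 1 → $t0=2-1=1
cmp $t0, 0  (cmp 1,0)
bne start: taken
lw $t5, 0($t4) → $t5=M[216]=-6
add $t3, $t3, $t5 → $t3=69+(-6)=63
add $t4, $t4, 4 → $t4=216+4=220
sub $t0, $t0, 1 → $t0=1-1=0
cmp $t0, 0  (cmp 0,0)
bne start: not taken
sw $t5, (216) → M[216]=-6
halt.
Total executed instructions: 36.

36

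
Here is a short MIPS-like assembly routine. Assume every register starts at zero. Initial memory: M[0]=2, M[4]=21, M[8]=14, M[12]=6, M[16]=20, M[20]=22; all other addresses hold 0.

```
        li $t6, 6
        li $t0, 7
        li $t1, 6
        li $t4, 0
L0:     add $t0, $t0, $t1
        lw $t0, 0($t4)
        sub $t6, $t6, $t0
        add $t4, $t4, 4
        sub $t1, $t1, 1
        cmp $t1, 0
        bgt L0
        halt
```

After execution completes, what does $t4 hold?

li $t6, 6 → $t6=6
li $t0, 7 → $t0=7
li $t1, 6 → $t1=6
li $t4, 0 → $t4=0
add $t0, $t0, $t1 → $t0=7+6=13
lw $t0, 0($t4) → $t0=M[0]=2
sub $t6, $t6, $t0 → $t6=6-2=4
add $t4, $t4, 4 → $t4=0+4=4
sub $t1, $t1, 1 → $t1=6-1=5
cmp $t1, 0  (cmp 5,0)
bgt L0: taken
add $t0, $t0, $t1 → $t0=2+5=7
lw $t0, 0($t4) → $t0=M[4]=21
sub $t6, $t6, $t0 → $t6=4-21=-17
add $t4, $t4, 4 → $t4=4+4=8
sub $t1, $t1, 1 → $t1=5-1=4
cmp $t1, 0  (cmp 4,0)
bgt L0: taken
add $t0, $t0, $t1 → $t0=21+4=25
lw $t0, 0($t4) → $t0=M[8]=14
sub $t6, $t6, $t0 → $t6=(-17)-14=-31
add $t4, $t4, 4 → $t4=8+4=12
sub $t1, $t1, 1 → $t1=4-1=3
cmp $t1, 0  (cmp 3,0)
bgt L0: taken
add $t0, $t0, $t1 → $t0=14+3=17
lw $t0, 0($t4) → $t0=M[12]=6
sub $t6, $t6, $t0 → $t6=(-31)-6=-37
add $t4, $t4, 4 → $t4=12+4=16
sub $t1, $t1, 1 → $t1=3-1=2
cmp $t1, 0  (cmp 2,0)
bgt L0: taken
add $t0, $t0, $t1 → $t0=6+2=8
lw $t0, 0($t4) → $t0=M[16]=20
sub $t6, $t6, $t0 → $t6=(-37)-20=-57
add $t4, $t4, 4 → $t4=16+4=20
sub $t1, $t1, 1 → $t1=2-1=1
cmp $t1, 0  (cmp 1,0)
bgt L0: taken
add $t0, $t0, $t1 → $t0=20+1=21
lw $t0, 0($t4) → $t0=M[20]=22
sub $t6, $t6, $t0 → $t6=(-57)-22=-79
add $t4, $t4, 4 → $t4=20+4=24
sub $t1, $t1, 1 → $t1=1-1=0
cmp $t1, 0  (cmp 0,0)
bgt L0: not taken
halt.

24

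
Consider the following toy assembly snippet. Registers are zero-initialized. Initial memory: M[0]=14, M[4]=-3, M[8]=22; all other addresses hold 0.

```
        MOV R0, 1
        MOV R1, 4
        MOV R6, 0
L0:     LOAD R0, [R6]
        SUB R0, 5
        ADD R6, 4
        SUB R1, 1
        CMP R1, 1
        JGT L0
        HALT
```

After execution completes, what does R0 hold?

17

after MOV R0, 1: R0=1
after MOV R1, 4: R1=4
after MOV R6, 0: R6=0
after LOAD R0, [R6]: R0=M[0]=14
after SUB R0, 5: R0=14-5=9
after ADD R6, 4: R6=0+4=4
after SUB R1, 1: R1=4-1=3
CMP R1, 1  (cmp 3,1)
JGT L0: taken
after LOAD R0, [R6]: R0=M[4]=-3
after SUB R0, 5: R0=(-3)-5=-8
after ADD R6, 4: R6=4+4=8
after SUB R1, 1: R1=3-1=2
CMP R1, 1  (cmp 2,1)
JGT L0: taken
after LOAD R0, [R6]: R0=M[8]=22
after SUB R0, 5: R0=22-5=17
after ADD R6, 4: R6=8+4=12
after SUB R1, 1: R1=2-1=1
CMP R1, 1  (cmp 1,1)
JGT L0: not taken
halt.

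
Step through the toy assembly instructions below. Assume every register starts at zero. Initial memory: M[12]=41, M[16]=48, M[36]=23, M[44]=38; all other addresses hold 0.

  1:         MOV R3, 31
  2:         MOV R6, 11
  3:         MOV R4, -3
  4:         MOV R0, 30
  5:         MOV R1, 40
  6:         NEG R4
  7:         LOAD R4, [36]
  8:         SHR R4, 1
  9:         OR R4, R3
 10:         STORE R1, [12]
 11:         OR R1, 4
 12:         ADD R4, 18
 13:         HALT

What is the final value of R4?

MOV R3, 31 → R3=31
MOV R6, 11 → R6=11
MOV R4, -3 → R4=-3
MOV R0, 30 → R0=30
MOV R1, 40 → R1=40
NEG R4 → R4=-(-3)=3
LOAD R4, [36] → R4=M[36]=23
SHR R4, 1 → R4=23>>1=11
OR R4, R3 → R4=11|31=31
STORE R1, [12] → M[12]=40
OR R1, 4 → R1=40|4=44
ADD R4, 18 → R4=31+18=49
halt.

49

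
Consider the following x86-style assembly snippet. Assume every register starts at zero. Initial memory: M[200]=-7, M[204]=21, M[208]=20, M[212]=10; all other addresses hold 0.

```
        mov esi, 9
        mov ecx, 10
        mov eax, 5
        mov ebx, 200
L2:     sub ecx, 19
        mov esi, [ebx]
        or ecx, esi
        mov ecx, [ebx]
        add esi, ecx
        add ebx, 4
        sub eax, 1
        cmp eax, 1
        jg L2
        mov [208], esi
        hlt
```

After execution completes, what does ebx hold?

216

mov esi, 9 → esi=9
mov ecx, 10 → ecx=10
mov eax, 5 → eax=5
mov ebx, 200 → ebx=200
sub ecx, 19 → ecx=10-19=-9
mov esi, [ebx] → esi=M[200]=-7
or ecx, esi → ecx=(-9)|(-7)=-1
mov ecx, [ebx] → ecx=M[200]=-7
add esi, ecx → esi=(-7)+(-7)=-14
add ebx, 4 → ebx=200+4=204
sub eax, 1 → eax=5-1=4
cmp eax, 1  (cmp 4,1)
jg L2: taken
sub ecx, 19 → ecx=(-7)-19=-26
mov esi, [ebx] → esi=M[204]=21
or ecx, esi → ecx=(-26)|21=-9
mov ecx, [ebx] → ecx=M[204]=21
add esi, ecx → esi=21+21=42
add ebx, 4 → ebx=204+4=208
sub eax, 1 → eax=4-1=3
cmp eax, 1  (cmp 3,1)
jg L2: taken
sub ecx, 19 → ecx=21-19=2
mov esi, [ebx] → esi=M[208]=20
or ecx, esi → ecx=2|20=22
mov ecx, [ebx] → ecx=M[208]=20
add esi, ecx → esi=20+20=40
add ebx, 4 → ebx=208+4=212
sub eax, 1 → eax=3-1=2
cmp eax, 1  (cmp 2,1)
jg L2: taken
sub ecx, 19 → ecx=20-19=1
mov esi, [ebx] → esi=M[212]=10
or ecx, esi → ecx=1|10=11
mov ecx, [ebx] → ecx=M[212]=10
add esi, ecx → esi=10+10=20
add ebx, 4 → ebx=212+4=216
sub eax, 1 → eax=2-1=1
cmp eax, 1  (cmp 1,1)
jg L2: not taken
mov [208], esi → M[208]=20
halt.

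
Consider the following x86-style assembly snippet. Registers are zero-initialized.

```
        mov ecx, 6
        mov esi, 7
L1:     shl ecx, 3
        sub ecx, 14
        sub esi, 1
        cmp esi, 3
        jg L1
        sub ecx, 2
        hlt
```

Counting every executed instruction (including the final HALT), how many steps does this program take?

24

ecx=6
esi=7
ecx=6<<3=48
ecx=48-14=34
esi=7-1=6
cmp esi, 3  (cmp 6,3)
jg L1: taken
ecx=34<<3=272
ecx=272-14=258
esi=6-1=5
cmp esi, 3  (cmp 5,3)
jg L1: taken
ecx=258<<3=2064
ecx=2064-14=2050
esi=5-1=4
cmp esi, 3  (cmp 4,3)
jg L1: taken
ecx=2050<<3=16400
ecx=16400-14=16386
esi=4-1=3
cmp esi, 3  (cmp 3,3)
jg L1: not taken
ecx=16386-2=16384
halt.
Total executed instructions: 24.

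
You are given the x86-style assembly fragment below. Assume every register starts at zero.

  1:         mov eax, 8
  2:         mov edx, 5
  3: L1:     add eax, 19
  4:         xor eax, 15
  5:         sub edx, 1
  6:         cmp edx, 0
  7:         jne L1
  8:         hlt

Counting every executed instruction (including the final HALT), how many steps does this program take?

28

after mov eax, 8: eax=8
after mov edx, 5: edx=5
after add eax, 19: eax=8+19=27
after xor eax, 15: eax=27^15=20
after sub edx, 1: edx=5-1=4
cmp edx, 0  (cmp 4,0)
jne L1: taken
after add eax, 19: eax=20+19=39
after xor eax, 15: eax=39^15=40
after sub edx, 1: edx=4-1=3
cmp edx, 0  (cmp 3,0)
jne L1: taken
after add eax, 19: eax=40+19=59
after xor eax, 15: eax=59^15=52
after sub edx, 1: edx=3-1=2
cmp edx, 0  (cmp 2,0)
jne L1: taken
after add eax, 19: eax=52+19=71
after xor eax, 15: eax=71^15=72
after sub edx, 1: edx=2-1=1
cmp edx, 0  (cmp 1,0)
jne L1: taken
after add eax, 19: eax=72+19=91
after xor eax, 15: eax=91^15=84
after sub edx, 1: edx=1-1=0
cmp edx, 0  (cmp 0,0)
jne L1: not taken
halt.
Total executed instructions: 28.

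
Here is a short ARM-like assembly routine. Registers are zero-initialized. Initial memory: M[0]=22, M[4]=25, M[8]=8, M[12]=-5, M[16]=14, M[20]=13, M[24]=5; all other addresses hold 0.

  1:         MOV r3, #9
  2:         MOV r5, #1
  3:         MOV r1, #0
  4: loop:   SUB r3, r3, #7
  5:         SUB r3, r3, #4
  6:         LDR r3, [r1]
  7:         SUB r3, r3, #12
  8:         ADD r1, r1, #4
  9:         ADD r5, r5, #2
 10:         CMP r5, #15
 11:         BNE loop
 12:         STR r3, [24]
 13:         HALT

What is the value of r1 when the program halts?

28

MOV r3, #9 → r3=9
MOV r5, #1 → r5=1
MOV r1, #0 → r1=0
SUB r3, r3, #7 → r3=9-7=2
SUB r3, r3, #4 → r3=2-4=-2
LDR r3, [r1] → r3=M[0]=22
SUB r3, r3, #12 → r3=22-12=10
ADD r1, r1, #4 → r1=0+4=4
ADD r5, r5, #2 → r5=1+2=3
CMP r5, #15  (cmp 3,15)
BNE loop: taken
SUB r3, r3, #7 → r3=10-7=3
SUB r3, r3, #4 → r3=3-4=-1
LDR r3, [r1] → r3=M[4]=25
SUB r3, r3, #12 → r3=25-12=13
ADD r1, r1, #4 → r1=4+4=8
ADD r5, r5, #2 → r5=3+2=5
CMP r5, #15  (cmp 5,15)
BNE loop: taken
SUB r3, r3, #7 → r3=13-7=6
SUB r3, r3, #4 → r3=6-4=2
LDR r3, [r1] → r3=M[8]=8
SUB r3, r3, #12 → r3=8-12=-4
ADD r1, r1, #4 → r1=8+4=12
ADD r5, r5, #2 → r5=5+2=7
CMP r5, #15  (cmp 7,15)
BNE loop: taken
SUB r3, r3, #7 → r3=(-4)-7=-11
SUB r3, r3, #4 → r3=(-11)-4=-15
LDR r3, [r1] → r3=M[12]=-5
SUB r3, r3, #12 → r3=(-5)-12=-17
ADD r1, r1, #4 → r1=12+4=16
ADD r5, r5, #2 → r5=7+2=9
CMP r5, #15  (cmp 9,15)
BNE loop: taken
SUB r3, r3, #7 → r3=(-17)-7=-24
SUB r3, r3, #4 → r3=(-24)-4=-28
LDR r3, [r1] → r3=M[16]=14
SUB r3, r3, #12 → r3=14-12=2
ADD r1, r1, #4 → r1=16+4=20
ADD r5, r5, #2 → r5=9+2=11
CMP r5, #15  (cmp 11,15)
BNE loop: taken
SUB r3, r3, #7 → r3=2-7=-5
SUB r3, r3, #4 → r3=(-5)-4=-9
LDR r3, [r1] → r3=M[20]=13
SUB r3, r3, #12 → r3=13-12=1
ADD r1, r1, #4 → r1=20+4=24
ADD r5, r5, #2 → r5=11+2=13
CMP r5, #15  (cmp 13,15)
BNE loop: taken
SUB r3, r3, #7 → r3=1-7=-6
SUB r3, r3, #4 → r3=(-6)-4=-10
LDR r3, [r1] → r3=M[24]=5
SUB r3, r3, #12 → r3=5-12=-7
ADD r1, r1, #4 → r1=24+4=28
ADD r5, r5, #2 → r5=13+2=15
CMP r5, #15  (cmp 15,15)
BNE loop: not taken
STR r3, [24] → M[24]=-7
halt.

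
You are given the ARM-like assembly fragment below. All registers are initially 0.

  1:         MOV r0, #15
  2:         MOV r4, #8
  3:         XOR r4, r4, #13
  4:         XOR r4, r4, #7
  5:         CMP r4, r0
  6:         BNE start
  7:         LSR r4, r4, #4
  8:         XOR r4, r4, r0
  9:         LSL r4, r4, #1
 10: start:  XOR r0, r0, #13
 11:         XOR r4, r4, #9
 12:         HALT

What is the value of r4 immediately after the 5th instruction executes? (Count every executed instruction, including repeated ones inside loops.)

r0=15
r4=8
r4=8^13=5
r4=5^7=2
CMP r4, r0  (cmp 2,15)
After step 5: r4 = 2.

2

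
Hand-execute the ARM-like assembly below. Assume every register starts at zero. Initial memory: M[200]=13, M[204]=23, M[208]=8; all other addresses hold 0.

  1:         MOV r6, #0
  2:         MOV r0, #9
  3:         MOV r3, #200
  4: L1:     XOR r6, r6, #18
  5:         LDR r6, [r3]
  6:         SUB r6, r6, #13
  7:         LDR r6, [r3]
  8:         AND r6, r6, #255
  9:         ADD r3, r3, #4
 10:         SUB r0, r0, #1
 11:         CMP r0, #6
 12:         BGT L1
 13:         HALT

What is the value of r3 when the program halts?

212

r6=0
r0=9
r3=200
r6=0^18=18
r6=M[200]=13
r6=13-13=0
r6=M[200]=13
r6=13&255=13
r3=200+4=204
r0=9-1=8
CMP r0, #6  (cmp 8,6)
BGT L1: taken
r6=13^18=31
r6=M[204]=23
r6=23-13=10
r6=M[204]=23
r6=23&255=23
r3=204+4=208
r0=8-1=7
CMP r0, #6  (cmp 7,6)
BGT L1: taken
r6=23^18=5
r6=M[208]=8
r6=8-13=-5
r6=M[208]=8
r6=8&255=8
r3=208+4=212
r0=7-1=6
CMP r0, #6  (cmp 6,6)
BGT L1: not taken
halt.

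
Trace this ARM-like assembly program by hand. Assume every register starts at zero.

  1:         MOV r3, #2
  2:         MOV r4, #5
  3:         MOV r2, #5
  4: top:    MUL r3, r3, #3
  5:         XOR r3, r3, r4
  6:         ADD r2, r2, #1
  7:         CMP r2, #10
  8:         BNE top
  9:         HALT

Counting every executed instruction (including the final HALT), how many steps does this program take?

29

r3=2
r4=5
r2=5
r3=2*3=6
r3=6^5=3
r2=5+1=6
CMP r2, #10  (cmp 6,10)
BNE top: taken
r3=3*3=9
r3=9^5=12
r2=6+1=7
CMP r2, #10  (cmp 7,10)
BNE top: taken
r3=12*3=36
r3=36^5=33
r2=7+1=8
CMP r2, #10  (cmp 8,10)
BNE top: taken
r3=33*3=99
r3=99^5=102
r2=8+1=9
CMP r2, #10  (cmp 9,10)
BNE top: taken
r3=102*3=306
r3=306^5=311
r2=9+1=10
CMP r2, #10  (cmp 10,10)
BNE top: not taken
halt.
Total executed instructions: 29.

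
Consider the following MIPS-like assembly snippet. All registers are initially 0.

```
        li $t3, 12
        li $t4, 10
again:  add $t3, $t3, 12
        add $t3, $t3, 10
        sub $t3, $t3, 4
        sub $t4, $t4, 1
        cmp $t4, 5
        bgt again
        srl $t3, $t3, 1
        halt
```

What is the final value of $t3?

li $t3, 12 → $t3=12
li $t4, 10 → $t4=10
add $t3, $t3, 12 → $t3=12+12=24
add $t3, $t3, 10 → $t3=24+10=34
sub $t3, $t3, 4 → $t3=34-4=30
sub $t4, $t4, 1 → $t4=10-1=9
cmp $t4, 5  (cmp 9,5)
bgt again: taken
add $t3, $t3, 12 → $t3=30+12=42
add $t3, $t3, 10 → $t3=42+10=52
sub $t3, $t3, 4 → $t3=52-4=48
sub $t4, $t4, 1 → $t4=9-1=8
cmp $t4, 5  (cmp 8,5)
bgt again: taken
add $t3, $t3, 12 → $t3=48+12=60
add $t3, $t3, 10 → $t3=60+10=70
sub $t3, $t3, 4 → $t3=70-4=66
sub $t4, $t4, 1 → $t4=8-1=7
cmp $t4, 5  (cmp 7,5)
bgt again: taken
add $t3, $t3, 12 → $t3=66+12=78
add $t3, $t3, 10 → $t3=78+10=88
sub $t3, $t3, 4 → $t3=88-4=84
sub $t4, $t4, 1 → $t4=7-1=6
cmp $t4, 5  (cmp 6,5)
bgt again: taken
add $t3, $t3, 12 → $t3=84+12=96
add $t3, $t3, 10 → $t3=96+10=106
sub $t3, $t3, 4 → $t3=106-4=102
sub $t4, $t4, 1 → $t4=6-1=5
cmp $t4, 5  (cmp 5,5)
bgt again: not taken
srl $t3, $t3, 1 → $t3=102>>1=51
halt.

51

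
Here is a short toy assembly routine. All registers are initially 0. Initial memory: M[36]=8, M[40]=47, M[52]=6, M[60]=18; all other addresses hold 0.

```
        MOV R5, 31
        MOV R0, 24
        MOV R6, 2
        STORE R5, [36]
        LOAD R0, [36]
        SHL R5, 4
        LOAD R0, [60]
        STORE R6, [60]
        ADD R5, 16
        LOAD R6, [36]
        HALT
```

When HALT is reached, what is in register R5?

512

R5=31
R0=24
R6=2
STORE R5, [36] → M[36]=31
R0=M[36]=31
R5=31<<4=496
R0=M[60]=18
STORE R6, [60] → M[60]=2
R5=496+16=512
R6=M[36]=31
halt.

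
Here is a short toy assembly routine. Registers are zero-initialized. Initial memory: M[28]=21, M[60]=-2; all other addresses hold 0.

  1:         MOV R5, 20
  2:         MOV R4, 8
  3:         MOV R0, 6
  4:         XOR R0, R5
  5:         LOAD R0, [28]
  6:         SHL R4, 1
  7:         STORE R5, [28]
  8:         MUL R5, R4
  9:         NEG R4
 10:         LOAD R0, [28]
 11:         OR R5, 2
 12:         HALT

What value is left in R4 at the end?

after MOV R5, 20: R5=20
after MOV R4, 8: R4=8
after MOV R0, 6: R0=6
after XOR R0, R5: R0=6^20=18
after LOAD R0, [28]: R0=M[28]=21
after SHL R4, 1: R4=8<<1=16
STORE R5, [28] → M[28]=20
after MUL R5, R4: R5=20*16=320
after NEG R4: R4=-(16)=-16
after LOAD R0, [28]: R0=M[28]=20
after OR R5, 2: R5=320|2=322
halt.

-16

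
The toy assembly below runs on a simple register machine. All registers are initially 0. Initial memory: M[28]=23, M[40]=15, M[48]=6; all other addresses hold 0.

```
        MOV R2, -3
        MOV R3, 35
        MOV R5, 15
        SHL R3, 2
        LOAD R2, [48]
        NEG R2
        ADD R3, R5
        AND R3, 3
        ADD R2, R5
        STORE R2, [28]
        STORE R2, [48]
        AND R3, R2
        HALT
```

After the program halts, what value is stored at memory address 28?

after MOV R2, -3: R2=-3
after MOV R3, 35: R3=35
after MOV R5, 15: R5=15
after SHL R3, 2: R3=35<<2=140
after LOAD R2, [48]: R2=M[48]=6
after NEG R2: R2=-(6)=-6
after ADD R3, R5: R3=140+15=155
after AND R3, 3: R3=155&3=3
after ADD R2, R5: R2=(-6)+15=9
STORE R2, [28] → M[28]=9
STORE R2, [48] → M[48]=9
after AND R3, R2: R3=3&9=1
halt.

9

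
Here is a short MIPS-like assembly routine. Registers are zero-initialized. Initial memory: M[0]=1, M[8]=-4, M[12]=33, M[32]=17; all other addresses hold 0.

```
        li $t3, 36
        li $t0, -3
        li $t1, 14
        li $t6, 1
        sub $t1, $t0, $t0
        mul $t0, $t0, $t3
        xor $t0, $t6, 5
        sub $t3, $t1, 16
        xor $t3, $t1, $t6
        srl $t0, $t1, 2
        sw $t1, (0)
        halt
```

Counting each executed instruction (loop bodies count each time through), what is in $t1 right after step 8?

0

after li $t3, 36: $t3=36
after li $t0, -3: $t0=-3
after li $t1, 14: $t1=14
after li $t6, 1: $t6=1
after sub $t1, $t0, $t0: $t1=(-3)-(-3)=0
after mul $t0, $t0, $t3: $t0=(-3)*36=-108
after xor $t0, $t6, 5: $t0=1^5=4
after sub $t3, $t1, 16: $t3=0-16=-16
After step 8: $t1 = 0.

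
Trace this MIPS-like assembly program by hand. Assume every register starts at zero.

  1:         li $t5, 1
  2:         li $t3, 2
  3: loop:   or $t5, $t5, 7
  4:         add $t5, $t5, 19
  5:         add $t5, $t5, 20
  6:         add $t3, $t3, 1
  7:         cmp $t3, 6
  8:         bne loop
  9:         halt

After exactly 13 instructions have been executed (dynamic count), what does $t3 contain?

4

$t5=1
$t3=2
$t5=1|7=7
$t5=7+19=26
$t5=26+20=46
$t3=2+1=3
cmp $t3, 6  (cmp 3,6)
bne loop: taken
$t5=46|7=47
$t5=47+19=66
$t5=66+20=86
$t3=3+1=4
cmp $t3, 6  (cmp 4,6)
After step 13: $t3 = 4.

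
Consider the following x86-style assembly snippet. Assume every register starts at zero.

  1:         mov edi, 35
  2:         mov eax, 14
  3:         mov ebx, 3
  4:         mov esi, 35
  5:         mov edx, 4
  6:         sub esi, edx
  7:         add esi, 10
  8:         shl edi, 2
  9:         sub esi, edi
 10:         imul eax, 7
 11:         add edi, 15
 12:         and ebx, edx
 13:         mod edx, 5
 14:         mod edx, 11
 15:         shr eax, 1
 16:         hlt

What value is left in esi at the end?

-99

mov edi, 35 → edi=35
mov eax, 14 → eax=14
mov ebx, 3 → ebx=3
mov esi, 35 → esi=35
mov edx, 4 → edx=4
sub esi, edx → esi=35-4=31
add esi, 10 → esi=31+10=41
shl edi, 2 → edi=35<<2=140
sub esi, edi → esi=41-140=-99
imul eax, 7 → eax=14*7=98
add edi, 15 → edi=140+15=155
and ebx, edx → ebx=3&4=0
mod edx, 5 → edx=4%5=4
mod edx, 11 → edx=4%11=4
shr eax, 1 → eax=98>>1=49
halt.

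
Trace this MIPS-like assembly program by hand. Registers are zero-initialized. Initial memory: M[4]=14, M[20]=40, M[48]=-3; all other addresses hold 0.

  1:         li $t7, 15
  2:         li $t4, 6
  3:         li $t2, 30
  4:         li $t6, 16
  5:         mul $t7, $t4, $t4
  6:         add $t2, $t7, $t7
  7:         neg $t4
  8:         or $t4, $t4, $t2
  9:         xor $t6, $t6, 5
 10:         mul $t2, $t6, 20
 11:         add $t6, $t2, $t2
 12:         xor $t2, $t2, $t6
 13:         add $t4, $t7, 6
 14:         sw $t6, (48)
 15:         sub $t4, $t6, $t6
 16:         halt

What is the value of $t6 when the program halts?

after li $t7, 15: $t7=15
after li $t4, 6: $t4=6
after li $t2, 30: $t2=30
after li $t6, 16: $t6=16
after mul $t7, $t4, $t4: $t7=6*6=36
after add $t2, $t7, $t7: $t2=36+36=72
after neg $t4: $t4=-(6)=-6
after or $t4, $t4, $t2: $t4=(-6)|72=-6
after xor $t6, $t6, 5: $t6=16^5=21
after mul $t2, $t6, 20: $t2=21*20=420
after add $t6, $t2, $t2: $t6=420+420=840
after xor $t2, $t2, $t6: $t2=420^840=748
after add $t4, $t7, 6: $t4=36+6=42
sw $t6, (48) → M[48]=840
after sub $t4, $t6, $t6: $t4=840-840=0
halt.

840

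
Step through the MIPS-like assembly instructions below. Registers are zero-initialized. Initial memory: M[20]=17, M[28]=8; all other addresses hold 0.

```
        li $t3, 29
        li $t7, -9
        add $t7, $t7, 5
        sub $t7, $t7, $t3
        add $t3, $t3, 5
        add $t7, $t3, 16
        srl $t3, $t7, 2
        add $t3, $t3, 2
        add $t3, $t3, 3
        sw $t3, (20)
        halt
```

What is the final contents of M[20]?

17

$t3=29
$t7=-9
$t7=(-9)+5=-4
$t7=(-4)-29=-33
$t3=29+5=34
$t7=34+16=50
$t3=50>>2=12
$t3=12+2=14
$t3=14+3=17
sw $t3, (20) → M[20]=17
halt.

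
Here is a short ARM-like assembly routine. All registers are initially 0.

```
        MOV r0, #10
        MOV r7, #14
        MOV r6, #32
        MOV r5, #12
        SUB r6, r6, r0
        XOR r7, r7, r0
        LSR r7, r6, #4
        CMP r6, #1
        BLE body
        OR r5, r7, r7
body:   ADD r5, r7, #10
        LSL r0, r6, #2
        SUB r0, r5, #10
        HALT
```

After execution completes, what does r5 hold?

11

r0=10
r7=14
r6=32
r5=12
r6=32-10=22
r7=14^10=4
r7=22>>4=1
CMP r6, #1  (cmp 22,1)
BLE body: not taken
r5=1|1=1
r5=1+10=11
r0=22<<2=88
r0=11-10=1
halt.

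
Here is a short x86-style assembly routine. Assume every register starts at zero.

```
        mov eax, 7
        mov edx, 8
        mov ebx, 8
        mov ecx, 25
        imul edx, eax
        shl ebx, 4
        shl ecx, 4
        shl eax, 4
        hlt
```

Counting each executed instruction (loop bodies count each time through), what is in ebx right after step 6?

eax=7
edx=8
ebx=8
ecx=25
edx=8*7=56
ebx=8<<4=128
After step 6: ebx = 128.

128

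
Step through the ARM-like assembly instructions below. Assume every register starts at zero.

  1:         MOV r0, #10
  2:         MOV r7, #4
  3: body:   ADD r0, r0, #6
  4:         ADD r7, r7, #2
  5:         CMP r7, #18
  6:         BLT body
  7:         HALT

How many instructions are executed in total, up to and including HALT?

r0=10
r7=4
r0=10+6=16
r7=4+2=6
CMP r7, #18  (cmp 6,18)
BLT body: taken
r0=16+6=22
r7=6+2=8
CMP r7, #18  (cmp 8,18)
BLT body: taken
r0=22+6=28
r7=8+2=10
CMP r7, #18  (cmp 10,18)
BLT body: taken
r0=28+6=34
r7=10+2=12
CMP r7, #18  (cmp 12,18)
BLT body: taken
r0=34+6=40
r7=12+2=14
CMP r7, #18  (cmp 14,18)
BLT body: taken
r0=40+6=46
r7=14+2=16
CMP r7, #18  (cmp 16,18)
BLT body: taken
r0=46+6=52
r7=16+2=18
CMP r7, #18  (cmp 18,18)
BLT body: not taken
halt.
Total executed instructions: 31.

31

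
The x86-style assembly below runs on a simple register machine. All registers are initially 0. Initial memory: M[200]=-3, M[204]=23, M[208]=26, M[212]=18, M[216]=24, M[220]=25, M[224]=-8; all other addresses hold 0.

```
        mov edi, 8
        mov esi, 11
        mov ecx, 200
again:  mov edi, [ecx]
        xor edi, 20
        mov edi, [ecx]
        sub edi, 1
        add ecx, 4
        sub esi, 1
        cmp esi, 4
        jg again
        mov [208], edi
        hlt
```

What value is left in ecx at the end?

after mov edi, 8: edi=8
after mov esi, 11: esi=11
after mov ecx, 200: ecx=200
after mov edi, [ecx]: edi=M[200]=-3
after xor edi, 20: edi=(-3)^20=-23
after mov edi, [ecx]: edi=M[200]=-3
after sub edi, 1: edi=(-3)-1=-4
after add ecx, 4: ecx=200+4=204
after sub esi, 1: esi=11-1=10
cmp esi, 4  (cmp 10,4)
jg again: taken
after mov edi, [ecx]: edi=M[204]=23
after xor edi, 20: edi=23^20=3
after mov edi, [ecx]: edi=M[204]=23
after sub edi, 1: edi=23-1=22
after add ecx, 4: ecx=204+4=208
after sub esi, 1: esi=10-1=9
cmp esi, 4  (cmp 9,4)
jg again: taken
after mov edi, [ecx]: edi=M[208]=26
after xor edi, 20: edi=26^20=14
after mov edi, [ecx]: edi=M[208]=26
after sub edi, 1: edi=26-1=25
after add ecx, 4: ecx=208+4=212
after sub esi, 1: esi=9-1=8
cmp esi, 4  (cmp 8,4)
jg again: taken
after mov edi, [ecx]: edi=M[212]=18
after xor edi, 20: edi=18^20=6
after mov edi, [ecx]: edi=M[212]=18
after sub edi, 1: edi=18-1=17
after add ecx, 4: ecx=212+4=216
after sub esi, 1: esi=8-1=7
cmp esi, 4  (cmp 7,4)
jg again: taken
after mov edi, [ecx]: edi=M[216]=24
after xor edi, 20: edi=24^20=12
after mov edi, [ecx]: edi=M[216]=24
after sub edi, 1: edi=24-1=23
after add ecx, 4: ecx=216+4=220
after sub esi, 1: esi=7-1=6
cmp esi, 4  (cmp 6,4)
jg again: taken
after mov edi, [ecx]: edi=M[220]=25
after xor edi, 20: edi=25^20=13
after mov edi, [ecx]: edi=M[220]=25
after sub edi, 1: edi=25-1=24
after add ecx, 4: ecx=220+4=224
after sub esi, 1: esi=6-1=5
cmp esi, 4  (cmp 5,4)
jg again: taken
after mov edi, [ecx]: edi=M[224]=-8
after xor edi, 20: edi=(-8)^20=-20
after mov edi, [ecx]: edi=M[224]=-8
after sub edi, 1: edi=(-8)-1=-9
after add ecx, 4: ecx=224+4=228
after sub esi, 1: esi=5-1=4
cmp esi, 4  (cmp 4,4)
jg again: not taken
mov [208], edi → M[208]=-9
halt.

228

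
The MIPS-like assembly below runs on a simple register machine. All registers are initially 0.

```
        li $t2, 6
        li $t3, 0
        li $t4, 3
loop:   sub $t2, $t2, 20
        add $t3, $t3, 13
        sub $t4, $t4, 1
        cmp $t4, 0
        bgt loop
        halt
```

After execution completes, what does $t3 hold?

39

li $t2, 6 → $t2=6
li $t3, 0 → $t3=0
li $t4, 3 → $t4=3
sub $t2, $t2, 20 → $t2=6-20=-14
add $t3, $t3, 13 → $t3=0+13=13
sub $t4, $t4, 1 → $t4=3-1=2
cmp $t4, 0  (cmp 2,0)
bgt loop: taken
sub $t2, $t2, 20 → $t2=(-14)-20=-34
add $t3, $t3, 13 → $t3=13+13=26
sub $t4, $t4, 1 → $t4=2-1=1
cmp $t4, 0  (cmp 1,0)
bgt loop: taken
sub $t2, $t2, 20 → $t2=(-34)-20=-54
add $t3, $t3, 13 → $t3=26+13=39
sub $t4, $t4, 1 → $t4=1-1=0
cmp $t4, 0  (cmp 0,0)
bgt loop: not taken
halt.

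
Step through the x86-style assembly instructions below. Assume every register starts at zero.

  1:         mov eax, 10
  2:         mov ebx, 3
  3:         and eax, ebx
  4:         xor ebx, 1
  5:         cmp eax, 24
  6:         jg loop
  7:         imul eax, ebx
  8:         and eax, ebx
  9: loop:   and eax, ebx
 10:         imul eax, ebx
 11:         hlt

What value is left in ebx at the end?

2

eax=10
ebx=3
eax=10&3=2
ebx=3^1=2
cmp eax, 24  (cmp 2,24)
jg loop: not taken
eax=2*2=4
eax=4&2=0
eax=0&2=0
eax=0*2=0
halt.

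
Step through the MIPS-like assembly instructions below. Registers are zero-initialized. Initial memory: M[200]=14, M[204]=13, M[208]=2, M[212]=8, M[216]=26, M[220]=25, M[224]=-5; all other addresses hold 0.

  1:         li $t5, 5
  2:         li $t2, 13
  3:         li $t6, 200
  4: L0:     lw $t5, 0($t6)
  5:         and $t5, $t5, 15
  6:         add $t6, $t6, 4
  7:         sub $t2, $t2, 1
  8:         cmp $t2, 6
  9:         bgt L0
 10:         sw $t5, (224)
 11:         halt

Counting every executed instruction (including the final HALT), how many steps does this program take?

$t5=5
$t2=13
$t6=200
$t5=M[200]=14
$t5=14&15=14
$t6=200+4=204
$t2=13-1=12
cmp $t2, 6  (cmp 12,6)
bgt L0: taken
$t5=M[204]=13
$t5=13&15=13
$t6=204+4=208
$t2=12-1=11
cmp $t2, 6  (cmp 11,6)
bgt L0: taken
$t5=M[208]=2
$t5=2&15=2
$t6=208+4=212
$t2=11-1=10
cmp $t2, 6  (cmp 10,6)
bgt L0: taken
$t5=M[212]=8
$t5=8&15=8
$t6=212+4=216
$t2=10-1=9
cmp $t2, 6  (cmp 9,6)
bgt L0: taken
$t5=M[216]=26
$t5=26&15=10
$t6=216+4=220
$t2=9-1=8
cmp $t2, 6  (cmp 8,6)
bgt L0: taken
$t5=M[220]=25
$t5=25&15=9
$t6=220+4=224
$t2=8-1=7
cmp $t2, 6  (cmp 7,6)
bgt L0: taken
$t5=M[224]=-5
$t5=(-5)&15=11
$t6=224+4=228
$t2=7-1=6
cmp $t2, 6  (cmp 6,6)
bgt L0: not taken
sw $t5, (224) → M[224]=11
halt.
Total executed instructions: 47.

47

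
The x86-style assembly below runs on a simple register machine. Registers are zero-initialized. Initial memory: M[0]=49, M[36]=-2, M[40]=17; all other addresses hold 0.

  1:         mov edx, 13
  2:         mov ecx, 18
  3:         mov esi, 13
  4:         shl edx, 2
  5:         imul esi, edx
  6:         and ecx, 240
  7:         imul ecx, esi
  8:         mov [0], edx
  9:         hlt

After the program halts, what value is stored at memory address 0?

52

edx=13
ecx=18
esi=13
edx=13<<2=52
esi=13*52=676
ecx=18&240=16
ecx=16*676=10816
mov [0], edx → M[0]=52
halt.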